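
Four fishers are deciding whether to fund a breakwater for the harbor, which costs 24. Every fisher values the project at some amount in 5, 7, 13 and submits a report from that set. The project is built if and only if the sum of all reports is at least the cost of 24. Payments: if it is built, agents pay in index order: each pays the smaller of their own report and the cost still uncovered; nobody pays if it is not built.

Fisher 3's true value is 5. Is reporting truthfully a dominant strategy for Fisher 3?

Yes

Check each profile of the others' reports and compare truth against every alternative report.
Others report (5, 5, 7): truth gives 0, best alternative gives -2.
Others report (5, 5, 13): truth gives 0, best alternative gives -2.
Others report (5, 7, 5): truth gives 0, best alternative gives -2.
Others report (5, 7, 7): truth gives 0, best alternative gives -2.
Others report (5, 7, 13): truth gives 0, best alternative gives -2.
Others report (7, 5, 5): truth gives 0, best alternative gives -2.
(Remaining 21 profiles checked similarly; truth is weakly best in each.)
In every case the truthful report is at least as good as any alternative, so it is a dominant strategy.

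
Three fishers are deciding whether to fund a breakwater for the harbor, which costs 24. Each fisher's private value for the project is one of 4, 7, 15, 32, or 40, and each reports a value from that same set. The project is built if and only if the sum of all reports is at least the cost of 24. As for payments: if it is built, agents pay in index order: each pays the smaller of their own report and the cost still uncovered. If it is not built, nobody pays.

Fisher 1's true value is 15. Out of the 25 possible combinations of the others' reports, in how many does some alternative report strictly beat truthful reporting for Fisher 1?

21

Others report (4, 15): truth gives 0; report 7 gives 8 > 0. Violating.
Others report (4, 32): truth gives 0; report 4 gives 11 > 0. Violating.
Others report (4, 40): truth gives 0; report 4 gives 11 > 0. Violating.
Others report (7, 15): truth gives 0; report 4 gives 11 > 0. Violating.
Others report (4, 4): truth gives 0; no alternative beats it.
Others report (4, 7): truth gives 0; no alternative beats it.
(Checking all 25 profiles: 21 have a profitable deviation, 4 do not.)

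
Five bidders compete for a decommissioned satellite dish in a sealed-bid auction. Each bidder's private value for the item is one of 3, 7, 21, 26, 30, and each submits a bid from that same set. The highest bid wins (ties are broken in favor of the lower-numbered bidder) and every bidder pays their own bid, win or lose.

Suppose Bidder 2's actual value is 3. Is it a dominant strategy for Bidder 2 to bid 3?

Yes

Check each profile of the others' bids and compare truth against every alternative bid.
Others bid (3, 3, 3, 21): truth gives -3, best alternative gives -7.
Others bid (3, 3, 3, 26): truth gives -3, best alternative gives -7.
Others bid (3, 3, 3, 30): truth gives -3, best alternative gives -7.
Others bid (3, 3, 7, 21): truth gives -3, best alternative gives -7.
Others bid (3, 3, 7, 26): truth gives -3, best alternative gives -7.
Others bid (3, 3, 7, 30): truth gives -3, best alternative gives -7.
(Remaining 619 profiles checked similarly; truth is weakly best in each.)
In every case the truthful bid is at least as good as any alternative, so it is a dominant strategy.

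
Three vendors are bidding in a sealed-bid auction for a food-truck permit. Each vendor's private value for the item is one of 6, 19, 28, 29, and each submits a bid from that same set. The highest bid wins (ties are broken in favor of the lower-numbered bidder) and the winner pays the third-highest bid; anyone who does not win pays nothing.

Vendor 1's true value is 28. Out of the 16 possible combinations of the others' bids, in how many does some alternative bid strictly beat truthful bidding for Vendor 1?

Others bid (6, 29): truth gives 0; bid 29 gives 22 > 0. Violating.
Others bid (19, 29): truth gives 0; bid 29 gives 9 > 0. Violating.
Others bid (29, 6): truth gives 0; bid 29 gives 22 > 0. Violating.
Others bid (29, 19): truth gives 0; bid 29 gives 9 > 0. Violating.
Others bid (6, 6): truth gives 22; no alternative beats it.
Others bid (6, 19): truth gives 22; no alternative beats it.
(Checking all 16 profiles: 4 have a profitable deviation, 12 do not.)

4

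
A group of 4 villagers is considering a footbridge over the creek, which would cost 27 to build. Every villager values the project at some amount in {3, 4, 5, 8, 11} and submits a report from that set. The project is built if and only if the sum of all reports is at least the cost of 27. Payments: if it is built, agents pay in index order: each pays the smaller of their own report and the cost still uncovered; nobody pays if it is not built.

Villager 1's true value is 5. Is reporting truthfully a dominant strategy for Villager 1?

Consider the case where Villager 2 reports 3, Villager 3 reports 11 and Villager 4 reports 11.
Truthful report 5: project built, pays 5, utility 5 - 5 = 0.
Report 3 instead: project built, pays 3, utility 5 - 3 = 2.
Since 2 > 0, reporting 3 is strictly better here, so truthful reporting is not dominant.

No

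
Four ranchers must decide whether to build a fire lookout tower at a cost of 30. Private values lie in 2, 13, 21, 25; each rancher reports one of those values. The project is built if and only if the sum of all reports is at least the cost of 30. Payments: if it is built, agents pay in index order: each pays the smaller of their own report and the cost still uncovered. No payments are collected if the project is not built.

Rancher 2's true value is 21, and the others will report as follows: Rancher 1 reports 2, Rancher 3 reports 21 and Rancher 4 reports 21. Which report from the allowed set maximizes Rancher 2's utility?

Report 2: project built, pays 2, utility 21 - 2 = 19.
Report 13: project built, pays 13, utility 21 - 13 = 8.
Report 21: project built, pays 21, utility 21 - 21 = 0.
Report 25: project built, pays 25, utility 21 - 25 = -4.
The best choice is 2 with utility 19.

2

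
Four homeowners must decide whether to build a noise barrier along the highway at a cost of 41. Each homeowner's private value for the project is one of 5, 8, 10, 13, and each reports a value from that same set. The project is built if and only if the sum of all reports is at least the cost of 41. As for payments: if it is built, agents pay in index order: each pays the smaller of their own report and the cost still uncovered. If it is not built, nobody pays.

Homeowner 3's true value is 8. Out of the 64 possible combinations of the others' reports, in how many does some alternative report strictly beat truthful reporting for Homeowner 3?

4

Others report (10, 13, 13): truth gives 0; report 5 gives 3 > 0. Violating.
Others report (13, 10, 13): truth gives 0; report 5 gives 3 > 0. Violating.
Others report (13, 13, 10): truth gives 0; report 5 gives 3 > 0. Violating.
Others report (13, 13, 13): truth gives 0; report 5 gives 3 > 0. Violating.
Others report (5, 5, 5): truth gives 0; no alternative beats it.
Others report (5, 5, 8): truth gives 0; no alternative beats it.
(Checking all 64 profiles: 4 have a profitable deviation, 60 do not.)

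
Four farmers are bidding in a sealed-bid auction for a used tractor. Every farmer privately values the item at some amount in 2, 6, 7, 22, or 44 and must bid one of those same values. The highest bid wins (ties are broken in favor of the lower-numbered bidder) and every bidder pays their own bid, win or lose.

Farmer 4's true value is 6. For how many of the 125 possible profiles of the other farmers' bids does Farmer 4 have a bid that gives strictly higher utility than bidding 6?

Others bid (2, 2, 6): truth gives -6; bid 7 gives -1 > -6. Violating.
Others bid (2, 2, 7): truth gives -6; bid 2 gives -2 > -6. Violating.
Others bid (2, 2, 22): truth gives -6; bid 2 gives -2 > -6. Violating.
Others bid (2, 2, 44): truth gives -6; bid 2 gives -2 > -6. Violating.
Others bid (2, 2, 2): truth gives 0; no alternative beats it.
(Checking all 125 profiles: 124 have a profitable deviation, 1 does not.)

124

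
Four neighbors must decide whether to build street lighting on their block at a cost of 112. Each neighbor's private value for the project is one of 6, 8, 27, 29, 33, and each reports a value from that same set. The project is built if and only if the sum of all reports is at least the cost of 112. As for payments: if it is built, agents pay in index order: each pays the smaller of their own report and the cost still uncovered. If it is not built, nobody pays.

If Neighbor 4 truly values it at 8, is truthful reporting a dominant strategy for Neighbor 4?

Check each profile of the others' reports and compare truth against every alternative report.
Others report (6, 6, 6): truth gives 0, best alternative gives 0.
Others report (6, 6, 8): truth gives 0, best alternative gives 0.
Others report (6, 6, 27): truth gives 0, best alternative gives 0.
Others report (6, 6, 29): truth gives 0, best alternative gives 0.
Others report (6, 6, 33): truth gives 0, best alternative gives 0.
Others report (6, 8, 6): truth gives 0, best alternative gives 0.
(Remaining 119 profiles checked similarly; truth is weakly best in each.)
In every case the truthful report is at least as good as any alternative, so it is a dominant strategy.

Yes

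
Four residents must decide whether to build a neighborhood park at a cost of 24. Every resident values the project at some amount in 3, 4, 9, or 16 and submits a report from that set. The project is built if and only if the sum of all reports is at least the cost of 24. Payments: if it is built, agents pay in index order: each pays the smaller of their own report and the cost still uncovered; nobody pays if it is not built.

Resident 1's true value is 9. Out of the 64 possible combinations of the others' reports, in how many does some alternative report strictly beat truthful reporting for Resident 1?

Others report (3, 3, 16): truth gives 0; report 3 gives 6 > 0. Violating.
Others report (3, 4, 16): truth gives 0; report 3 gives 6 > 0. Violating.
Others report (3, 9, 9): truth gives 0; report 3 gives 6 > 0. Violating.
Others report (3, 9, 16): truth gives 0; report 3 gives 6 > 0. Violating.
Others report (3, 3, 3): truth gives 0; no alternative beats it.
Others report (3, 3, 4): truth gives 0; no alternative beats it.
(Checking all 64 profiles: 44 have a profitable deviation, 20 do not.)

44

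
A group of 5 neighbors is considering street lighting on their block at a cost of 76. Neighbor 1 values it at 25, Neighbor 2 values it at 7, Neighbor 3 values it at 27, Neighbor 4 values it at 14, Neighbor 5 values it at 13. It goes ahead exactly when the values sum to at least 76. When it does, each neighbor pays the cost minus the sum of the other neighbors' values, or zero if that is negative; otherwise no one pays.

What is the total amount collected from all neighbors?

Total value 86 ≥ cost 76, so it is built.
Neighbor 1: others sum to 61; max(0, 76 - 61) = 15.
Neighbor 2: others sum to 79; max(0, 76 - 79) = 0.
Neighbor 3: others sum to 59; max(0, 76 - 59) = 17.
Neighbor 4: others sum to 72; max(0, 76 - 72) = 4.
Neighbor 5: others sum to 73; max(0, 76 - 73) = 3.
Total collected = 15 + 0 + 17 + 4 + 3 = 39.

39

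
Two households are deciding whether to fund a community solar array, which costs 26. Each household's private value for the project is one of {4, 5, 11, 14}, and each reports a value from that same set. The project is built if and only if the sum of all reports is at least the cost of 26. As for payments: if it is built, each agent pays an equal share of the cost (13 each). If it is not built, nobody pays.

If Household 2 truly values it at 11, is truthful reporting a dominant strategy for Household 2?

Check each profile of the others' reports and compare truth against every alternative report.
Others report (4): truth gives 0, best alternative gives 0.
Others report (5): truth gives 0, best alternative gives 0.
Others report (11): truth gives 0, best alternative gives 0.
Others report (14): truth gives 0, best alternative gives 0.
In every case the truthful report is at least as good as any alternative, so it is a dominant strategy.

Yes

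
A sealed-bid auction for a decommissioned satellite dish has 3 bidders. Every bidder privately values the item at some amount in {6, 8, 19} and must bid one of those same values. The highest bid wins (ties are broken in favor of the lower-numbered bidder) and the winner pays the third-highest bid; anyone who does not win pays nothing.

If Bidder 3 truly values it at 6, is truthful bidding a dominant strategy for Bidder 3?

Check each profile of the others' bids and compare truth against every alternative bid.
Others bid (6, 6): truth gives 0, best alternative gives 0.
Others bid (6, 8): truth gives 0, best alternative gives 0.
Others bid (6, 19): truth gives 0, best alternative gives 0.
Others bid (8, 6): truth gives 0, best alternative gives 0.
Others bid (8, 8): truth gives 0, best alternative gives 0.
Others bid (8, 19): truth gives 0, best alternative gives 0.
(Remaining 3 profiles checked similarly; truth is weakly best in each.)
In every case the truthful bid is at least as good as any alternative, so it is a dominant strategy.

Yes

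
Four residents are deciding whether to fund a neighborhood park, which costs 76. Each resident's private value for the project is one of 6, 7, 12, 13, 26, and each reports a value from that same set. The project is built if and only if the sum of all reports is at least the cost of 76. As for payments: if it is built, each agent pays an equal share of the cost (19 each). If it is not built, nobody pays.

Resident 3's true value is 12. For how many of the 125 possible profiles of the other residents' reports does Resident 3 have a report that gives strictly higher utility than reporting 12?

Others report (12, 26, 26): truth gives -7; report 6 gives 0 > -7. Violating.
Others report (13, 26, 26): truth gives -7; report 6 gives 0 > -7. Violating.
Others report (26, 12, 26): truth gives -7; report 6 gives 0 > -7. Violating.
Others report (26, 13, 26): truth gives -7; report 6 gives 0 > -7. Violating.
Others report (6, 6, 6): truth gives 0; no alternative beats it.
Others report (6, 6, 7): truth gives 0; no alternative beats it.
(Checking all 125 profiles: 6 have a profitable deviation, 119 do not.)

6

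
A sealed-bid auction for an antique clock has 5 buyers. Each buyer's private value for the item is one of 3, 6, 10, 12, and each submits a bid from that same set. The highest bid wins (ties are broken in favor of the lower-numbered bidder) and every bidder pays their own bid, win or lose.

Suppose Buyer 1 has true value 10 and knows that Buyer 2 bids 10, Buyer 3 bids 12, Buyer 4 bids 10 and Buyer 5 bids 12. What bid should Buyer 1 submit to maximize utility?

12

Bid 3: loses but pays 3, utility -3.
Bid 6: loses but pays 6, utility -6.
Bid 10: loses but pays 10, utility -10.
Bid 12: wins, pays 12, utility 10 - 12 = -2.
The best choice is 12 with utility -2.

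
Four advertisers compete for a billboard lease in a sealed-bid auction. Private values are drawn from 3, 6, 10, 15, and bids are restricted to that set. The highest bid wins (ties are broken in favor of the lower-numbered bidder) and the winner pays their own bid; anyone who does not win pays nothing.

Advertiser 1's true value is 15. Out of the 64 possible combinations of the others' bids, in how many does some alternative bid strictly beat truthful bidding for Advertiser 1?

Others bid (3, 3, 3): truth gives 0; bid 3 gives 12 > 0. Violating.
Others bid (3, 3, 6): truth gives 0; bid 6 gives 9 > 0. Violating.
Others bid (3, 3, 10): truth gives 0; bid 10 gives 5 > 0. Violating.
Others bid (3, 6, 3): truth gives 0; bid 6 gives 9 > 0. Violating.
Others bid (3, 3, 15): truth gives 0; no alternative beats it.
Others bid (3, 6, 15): truth gives 0; no alternative beats it.
(Checking all 64 profiles: 27 have a profitable deviation, 37 do not.)

27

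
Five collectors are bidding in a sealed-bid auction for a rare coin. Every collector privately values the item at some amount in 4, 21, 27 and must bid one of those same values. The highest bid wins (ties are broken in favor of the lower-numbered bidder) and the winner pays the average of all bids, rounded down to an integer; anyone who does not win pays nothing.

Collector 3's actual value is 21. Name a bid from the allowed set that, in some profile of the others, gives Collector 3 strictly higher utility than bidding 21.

27

Suppose Collector 1 bids 4, Collector 2 bids 4, Collector 4 bids 4 and Collector 5 bids 27.
Bid 21: loses, pays 0, utility 0.
Bid 27: wins, pays 13, utility 21 - 13 = 8.
So bidding 27 beats truth here (8 > 0).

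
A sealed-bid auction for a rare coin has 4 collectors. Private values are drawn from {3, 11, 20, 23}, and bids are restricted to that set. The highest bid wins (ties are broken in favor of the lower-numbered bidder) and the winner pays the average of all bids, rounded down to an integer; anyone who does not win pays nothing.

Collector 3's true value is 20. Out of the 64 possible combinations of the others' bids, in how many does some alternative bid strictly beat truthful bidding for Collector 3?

24

Others bid (3, 3, 3): truth gives 13; bid 11 gives 15 > 13. Violating.
Others bid (3, 3, 11): truth gives 11; bid 11 gives 13 > 11. Violating.
Others bid (3, 3, 23): truth gives 0; bid 23 gives 7 > 0. Violating.
Others bid (3, 11, 23): truth gives 0; bid 23 gives 5 > 0. Violating.
Others bid (3, 3, 20): truth gives 9; no alternative beats it.
Others bid (3, 11, 3): truth gives 11; no alternative beats it.
(Checking all 64 profiles: 24 have a profitable deviation, 40 do not.)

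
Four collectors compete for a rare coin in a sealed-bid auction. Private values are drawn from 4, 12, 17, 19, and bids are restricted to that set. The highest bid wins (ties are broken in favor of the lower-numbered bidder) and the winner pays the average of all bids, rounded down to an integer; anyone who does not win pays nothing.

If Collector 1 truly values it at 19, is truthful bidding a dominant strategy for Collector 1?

No

Consider the case where Collector 2 bids 4, Collector 3 bids 4 and Collector 4 bids 4.
Truthful bid 19: wins, pays 7, utility 19 - 7 = 12.
Bid 4 instead: wins, pays 4, utility 19 - 4 = 15.
Since 15 > 12, bidding 4 is strictly better here, so truthful bidding is not dominant.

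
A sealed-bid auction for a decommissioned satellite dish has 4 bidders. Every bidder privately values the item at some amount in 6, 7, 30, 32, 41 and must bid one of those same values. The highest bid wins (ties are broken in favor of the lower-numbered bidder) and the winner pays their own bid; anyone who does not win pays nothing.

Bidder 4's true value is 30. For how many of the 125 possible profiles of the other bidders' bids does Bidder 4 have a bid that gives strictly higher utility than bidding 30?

Others bid (6, 6, 6): truth gives 0; bid 7 gives 23 > 0. Violating.
Others bid (6, 6, 7): truth gives 0; no alternative beats it.
Others bid (6, 6, 30): truth gives 0; no alternative beats it.
(Checking all 125 profiles: 1 has a profitable deviation, 124 do not.)

1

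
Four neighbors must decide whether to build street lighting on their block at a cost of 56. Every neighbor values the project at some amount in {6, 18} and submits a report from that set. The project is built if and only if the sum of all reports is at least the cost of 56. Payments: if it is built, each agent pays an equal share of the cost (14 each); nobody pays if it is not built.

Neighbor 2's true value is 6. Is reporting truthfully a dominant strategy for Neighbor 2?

Yes

Check each profile of the others' reports and compare truth against every alternative report.
Others report (6, 18, 18): truth gives 0, best alternative gives -8.
Others report (18, 6, 18): truth gives 0, best alternative gives -8.
Others report (18, 18, 6): truth gives 0, best alternative gives -8.
Others report (18, 18, 18): truth gives -8, best alternative gives -8.
Others report (6, 6, 6): truth gives 0, best alternative gives 0.
Others report (6, 6, 18): truth gives 0, best alternative gives 0.
(Remaining 2 profiles checked similarly; truth is weakly best in each.)
In every case the truthful report is at least as good as any alternative, so it is a dominant strategy.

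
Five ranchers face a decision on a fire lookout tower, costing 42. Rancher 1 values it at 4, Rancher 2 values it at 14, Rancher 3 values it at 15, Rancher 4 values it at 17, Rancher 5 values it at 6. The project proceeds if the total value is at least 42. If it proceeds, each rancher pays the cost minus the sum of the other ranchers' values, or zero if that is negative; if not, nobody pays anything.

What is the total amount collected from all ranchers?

Total value 56 ≥ cost 42, so it is built.
Rancher 1: others sum to 52; max(0, 42 - 52) = 0.
Rancher 2: others sum to 42; max(0, 42 - 42) = 0.
Rancher 3: others sum to 41; max(0, 42 - 41) = 1.
Rancher 4: others sum to 39; max(0, 42 - 39) = 3.
Rancher 5: others sum to 50; max(0, 42 - 50) = 0.
Total collected = 0 + 0 + 1 + 3 + 0 = 4.

4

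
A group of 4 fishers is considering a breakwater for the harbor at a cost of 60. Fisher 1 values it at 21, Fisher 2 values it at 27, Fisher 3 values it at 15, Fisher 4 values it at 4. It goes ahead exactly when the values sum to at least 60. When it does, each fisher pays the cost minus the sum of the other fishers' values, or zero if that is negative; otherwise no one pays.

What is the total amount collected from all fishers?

Total value 67 ≥ cost 60, so it is built.
Fisher 1: others sum to 46; max(0, 60 - 46) = 14.
Fisher 2: others sum to 40; max(0, 60 - 40) = 20.
Fisher 3: others sum to 52; max(0, 60 - 52) = 8.
Fisher 4: others sum to 63; max(0, 60 - 63) = 0.
Total collected = 14 + 20 + 8 + 0 = 42.

42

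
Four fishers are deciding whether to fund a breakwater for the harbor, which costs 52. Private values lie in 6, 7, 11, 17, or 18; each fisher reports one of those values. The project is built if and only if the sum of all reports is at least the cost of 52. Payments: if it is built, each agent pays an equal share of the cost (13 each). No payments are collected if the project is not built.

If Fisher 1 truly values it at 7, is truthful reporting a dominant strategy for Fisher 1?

Consider the case where Fisher 2 reports 11, Fisher 3 reports 17 and Fisher 4 reports 17.
Truthful report 7: project built, pays 13, utility 7 - 13 = -6.
Report 6 instead: project not built, utility 0.
Since 0 > -6, reporting 6 is strictly better here, so truthful reporting is not dominant.

No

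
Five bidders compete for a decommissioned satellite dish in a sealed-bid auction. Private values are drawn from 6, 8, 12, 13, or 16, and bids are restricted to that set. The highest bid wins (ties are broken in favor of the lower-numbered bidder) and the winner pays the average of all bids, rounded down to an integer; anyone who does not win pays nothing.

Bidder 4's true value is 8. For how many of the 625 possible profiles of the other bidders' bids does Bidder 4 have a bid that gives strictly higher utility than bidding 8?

Others bid (6, 6, 8, 6): truth gives 0; bid 12 gives 1 > 0. Violating.
Others bid (6, 8, 6, 6): truth gives 0; bid 12 gives 1 > 0. Violating.
Others bid (8, 6, 6, 6): truth gives 0; bid 12 gives 1 > 0. Violating.
Others bid (6, 6, 6, 6): truth gives 2; no alternative beats it.
Others bid (6, 6, 6, 8): truth gives 2; no alternative beats it.
(Checking all 625 profiles: 3 have a profitable deviation, 622 do not.)

3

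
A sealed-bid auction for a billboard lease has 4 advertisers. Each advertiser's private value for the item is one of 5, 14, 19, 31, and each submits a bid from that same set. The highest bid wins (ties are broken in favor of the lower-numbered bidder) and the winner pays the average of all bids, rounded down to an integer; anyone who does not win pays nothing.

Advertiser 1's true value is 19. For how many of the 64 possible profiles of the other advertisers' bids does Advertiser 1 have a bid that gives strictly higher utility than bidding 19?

Others bid (5, 5, 5): truth gives 11; bid 5 gives 14 > 11. Violating.
Others bid (5, 5, 14): truth gives 9; bid 14 gives 10 > 9. Violating.
Others bid (5, 5, 31): truth gives 0; bid 31 gives 1 > 0. Violating.
Others bid (5, 14, 5): truth gives 9; bid 14 gives 10 > 9. Violating.
Others bid (5, 5, 19): truth gives 7; no alternative beats it.
Others bid (5, 14, 19): truth gives 5; no alternative beats it.
(Checking all 64 profiles: 11 have a profitable deviation, 53 do not.)

11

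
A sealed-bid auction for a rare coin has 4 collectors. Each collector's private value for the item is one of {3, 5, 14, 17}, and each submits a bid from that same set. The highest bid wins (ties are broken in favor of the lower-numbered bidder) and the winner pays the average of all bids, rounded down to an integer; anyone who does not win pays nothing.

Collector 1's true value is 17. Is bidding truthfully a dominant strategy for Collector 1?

No

Consider the case where Collector 2 bids 3, Collector 3 bids 3 and Collector 4 bids 3.
Truthful bid 17: wins, pays 6, utility 17 - 6 = 11.
Bid 3 instead: wins, pays 3, utility 17 - 3 = 14.
Since 14 > 11, bidding 3 is strictly better here, so truthful bidding is not dominant.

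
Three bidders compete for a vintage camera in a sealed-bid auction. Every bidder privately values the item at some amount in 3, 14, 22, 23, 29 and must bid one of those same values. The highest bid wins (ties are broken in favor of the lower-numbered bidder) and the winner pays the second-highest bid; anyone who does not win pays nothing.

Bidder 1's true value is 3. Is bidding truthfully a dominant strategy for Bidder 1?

Check each profile of the others' bids and compare truth against every alternative bid.
Others bid (3, 14): truth gives 0, best alternative gives -11.
Others bid (14, 3): truth gives 0, best alternative gives -11.
Others bid (14, 14): truth gives 0, best alternative gives -11.
Others bid (3, 3): truth gives 0, best alternative gives 0.
Others bid (3, 22): truth gives 0, best alternative gives 0.
Others bid (3, 23): truth gives 0, best alternative gives 0.
(Remaining 19 profiles checked similarly; truth is weakly best in each.)
In every case the truthful bid is at least as good as any alternative, so it is a dominant strategy.

Yes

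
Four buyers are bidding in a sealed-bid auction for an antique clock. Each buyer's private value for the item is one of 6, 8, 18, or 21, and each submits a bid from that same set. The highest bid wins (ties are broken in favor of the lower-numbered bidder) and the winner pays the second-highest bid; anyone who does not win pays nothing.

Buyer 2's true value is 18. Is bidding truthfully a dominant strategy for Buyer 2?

Check each profile of the others' bids and compare truth against every alternative bid.
Others bid (6, 6, 6): truth gives 12, best alternative gives 12.
Others bid (6, 6, 8): truth gives 10, best alternative gives 10.
Others bid (6, 8, 6): truth gives 10, best alternative gives 10.
Others bid (6, 8, 8): truth gives 10, best alternative gives 10.
Others bid (8, 6, 6): truth gives 10, best alternative gives 10.
Others bid (8, 6, 8): truth gives 10, best alternative gives 10.
(Remaining 58 profiles checked similarly; truth is weakly best in each.)
In every case the truthful bid is at least as good as any alternative, so it is a dominant strategy.

Yes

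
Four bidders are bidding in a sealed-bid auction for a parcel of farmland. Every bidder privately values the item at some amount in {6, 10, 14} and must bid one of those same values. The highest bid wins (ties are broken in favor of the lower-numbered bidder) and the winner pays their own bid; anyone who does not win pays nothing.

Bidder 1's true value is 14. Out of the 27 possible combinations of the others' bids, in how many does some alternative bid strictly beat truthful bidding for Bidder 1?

Others bid (6, 6, 6): truth gives 0; bid 6 gives 8 > 0. Violating.
Others bid (6, 6, 10): truth gives 0; bid 10 gives 4 > 0. Violating.
Others bid (6, 10, 6): truth gives 0; bid 10 gives 4 > 0. Violating.
Others bid (6, 10, 10): truth gives 0; bid 10 gives 4 > 0. Violating.
Others bid (6, 6, 14): truth gives 0; no alternative beats it.
Others bid (6, 10, 14): truth gives 0; no alternative beats it.
(Checking all 27 profiles: 8 have a profitable deviation, 19 do not.)

8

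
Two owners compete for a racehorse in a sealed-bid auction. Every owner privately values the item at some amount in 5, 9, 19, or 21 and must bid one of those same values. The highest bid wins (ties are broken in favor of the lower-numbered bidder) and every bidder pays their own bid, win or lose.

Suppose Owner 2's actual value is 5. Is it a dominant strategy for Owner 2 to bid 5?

Consider the case where Owner 1 bids 5.
Truthful bid 5: loses but pays 5, utility -5.
Bid 9 instead: wins, pays 9, utility 5 - 9 = -4.
Since -4 > -5, bidding 9 is strictly better here, so truthful bidding is not dominant.

No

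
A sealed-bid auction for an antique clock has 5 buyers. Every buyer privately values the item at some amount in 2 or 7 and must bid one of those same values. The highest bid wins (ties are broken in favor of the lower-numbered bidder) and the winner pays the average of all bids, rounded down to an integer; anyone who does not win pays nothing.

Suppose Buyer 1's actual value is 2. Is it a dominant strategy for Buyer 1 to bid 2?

Yes

Check each profile of the others' bids and compare truth against every alternative bid.
Others bid (7, 7, 7, 7): truth gives 0, best alternative gives -5.
Others bid (2, 7, 7, 7): truth gives 0, best alternative gives -4.
Others bid (7, 2, 7, 7): truth gives 0, best alternative gives -4.
Others bid (7, 7, 2, 7): truth gives 0, best alternative gives -4.
Others bid (7, 7, 7, 2): truth gives 0, best alternative gives -4.
Others bid (2, 2, 7, 7): truth gives 0, best alternative gives -3.
(Remaining 10 profiles checked similarly; truth is weakly best in each.)
In every case the truthful bid is at least as good as any alternative, so it is a dominant strategy.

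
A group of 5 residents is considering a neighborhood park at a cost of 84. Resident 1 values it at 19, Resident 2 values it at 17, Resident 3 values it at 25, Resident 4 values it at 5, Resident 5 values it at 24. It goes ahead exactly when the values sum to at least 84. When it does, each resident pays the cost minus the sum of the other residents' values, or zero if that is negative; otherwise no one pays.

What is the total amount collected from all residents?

61

Total value 90 ≥ cost 84, so it is built.
Resident 1: others sum to 71; max(0, 84 - 71) = 13.
Resident 2: others sum to 73; max(0, 84 - 73) = 11.
Resident 3: others sum to 65; max(0, 84 - 65) = 19.
Resident 4: others sum to 85; max(0, 84 - 85) = 0.
Resident 5: others sum to 66; max(0, 84 - 66) = 18.
Total collected = 13 + 11 + 19 + 0 + 18 = 61.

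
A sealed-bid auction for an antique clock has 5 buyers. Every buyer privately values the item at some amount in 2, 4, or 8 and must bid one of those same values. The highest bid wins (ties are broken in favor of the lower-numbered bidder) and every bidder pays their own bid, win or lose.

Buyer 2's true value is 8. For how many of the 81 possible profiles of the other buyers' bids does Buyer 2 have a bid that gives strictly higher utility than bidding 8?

Others bid (2, 2, 2, 2): truth gives 0; bid 4 gives 4 > 0. Violating.
Others bid (2, 2, 2, 4): truth gives 0; bid 4 gives 4 > 0. Violating.
Others bid (2, 2, 4, 2): truth gives 0; bid 4 gives 4 > 0. Violating.
Others bid (2, 2, 4, 4): truth gives 0; bid 4 gives 4 > 0. Violating.
Others bid (2, 2, 2, 8): truth gives 0; no alternative beats it.
Others bid (2, 2, 4, 8): truth gives 0; no alternative beats it.
(Checking all 81 profiles: 35 have a profitable deviation, 46 do not.)

35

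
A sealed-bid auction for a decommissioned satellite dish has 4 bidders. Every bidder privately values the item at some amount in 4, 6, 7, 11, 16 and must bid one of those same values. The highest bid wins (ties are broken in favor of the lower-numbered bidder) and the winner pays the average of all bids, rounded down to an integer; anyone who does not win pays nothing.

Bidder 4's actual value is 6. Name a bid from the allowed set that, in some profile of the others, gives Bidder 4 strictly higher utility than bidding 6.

7

Suppose Bidder 1 bids 4, Bidder 2 bids 4 and Bidder 3 bids 6.
Bid 6: loses, pays 0, utility 0.
Bid 7: wins, pays 5, utility 6 - 5 = 1.
So bidding 7 beats truth here (1 > 0).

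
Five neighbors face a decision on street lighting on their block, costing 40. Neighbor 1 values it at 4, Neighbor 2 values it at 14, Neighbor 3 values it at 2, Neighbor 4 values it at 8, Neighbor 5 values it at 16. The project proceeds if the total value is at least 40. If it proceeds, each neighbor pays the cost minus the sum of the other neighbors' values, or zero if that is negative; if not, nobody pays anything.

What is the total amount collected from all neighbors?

Total value 44 ≥ cost 40, so it is built.
Neighbor 1: others sum to 40; max(0, 40 - 40) = 0.
Neighbor 2: others sum to 30; max(0, 40 - 30) = 10.
Neighbor 3: others sum to 42; max(0, 40 - 42) = 0.
Neighbor 4: others sum to 36; max(0, 40 - 36) = 4.
Neighbor 5: others sum to 28; max(0, 40 - 28) = 12.
Total collected = 0 + 10 + 0 + 4 + 12 = 26.

26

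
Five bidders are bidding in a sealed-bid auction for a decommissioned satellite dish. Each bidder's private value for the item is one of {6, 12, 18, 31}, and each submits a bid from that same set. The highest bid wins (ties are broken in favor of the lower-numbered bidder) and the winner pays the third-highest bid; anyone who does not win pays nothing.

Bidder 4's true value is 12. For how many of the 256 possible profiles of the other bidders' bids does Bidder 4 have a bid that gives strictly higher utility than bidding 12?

Others bid (6, 6, 6, 18): truth gives 0; bid 18 gives 6 > 0. Violating.
Others bid (6, 6, 6, 31): truth gives 0; bid 31 gives 6 > 0. Violating.
Others bid (6, 6, 12, 6): truth gives 0; bid 18 gives 6 > 0. Violating.
Others bid (6, 6, 18, 6): truth gives 0; bid 31 gives 6 > 0. Violating.
Others bid (6, 6, 6, 6): truth gives 6; no alternative beats it.
Others bid (6, 6, 6, 12): truth gives 6; no alternative beats it.
(Checking all 256 profiles: 8 have a profitable deviation, 248 do not.)

8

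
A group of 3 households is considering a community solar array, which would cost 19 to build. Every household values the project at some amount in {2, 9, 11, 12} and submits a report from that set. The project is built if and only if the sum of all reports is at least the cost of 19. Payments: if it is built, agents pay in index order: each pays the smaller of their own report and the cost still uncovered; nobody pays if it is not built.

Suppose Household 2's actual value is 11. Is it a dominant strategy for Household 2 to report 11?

No

Consider the case where Household 1 reports 2 and Household 3 reports 9.
Truthful report 11: project built, pays 11, utility 11 - 11 = 0.
Report 9 instead: project built, pays 9, utility 11 - 9 = 2.
Since 2 > 0, reporting 9 is strictly better here, so truthful reporting is not dominant.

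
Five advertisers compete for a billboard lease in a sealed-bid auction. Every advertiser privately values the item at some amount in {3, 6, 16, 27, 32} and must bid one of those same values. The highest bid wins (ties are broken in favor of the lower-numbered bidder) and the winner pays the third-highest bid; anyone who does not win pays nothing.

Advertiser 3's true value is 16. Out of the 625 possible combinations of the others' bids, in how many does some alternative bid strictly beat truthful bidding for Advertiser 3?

64

Others bid (3, 3, 3, 27): truth gives 0; bid 27 gives 13 > 0. Violating.
Others bid (3, 3, 3, 32): truth gives 0; bid 32 gives 13 > 0. Violating.
Others bid (3, 3, 6, 27): truth gives 0; bid 27 gives 10 > 0. Violating.
Others bid (3, 3, 6, 32): truth gives 0; bid 32 gives 10 > 0. Violating.
Others bid (3, 3, 3, 3): truth gives 13; no alternative beats it.
Others bid (3, 3, 3, 6): truth gives 13; no alternative beats it.
(Checking all 625 profiles: 64 have a profitable deviation, 561 do not.)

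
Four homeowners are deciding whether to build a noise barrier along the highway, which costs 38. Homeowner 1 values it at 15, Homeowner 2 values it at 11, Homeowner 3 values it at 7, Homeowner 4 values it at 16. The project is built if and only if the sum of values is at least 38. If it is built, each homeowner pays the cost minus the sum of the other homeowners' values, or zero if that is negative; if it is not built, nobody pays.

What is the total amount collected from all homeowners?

9

Total value 49 ≥ cost 38, so it is built.
Homeowner 1: others sum to 34; max(0, 38 - 34) = 4.
Homeowner 2: others sum to 38; max(0, 38 - 38) = 0.
Homeowner 3: others sum to 42; max(0, 38 - 42) = 0.
Homeowner 4: others sum to 33; max(0, 38 - 33) = 5.
Total collected = 4 + 0 + 0 + 5 = 9.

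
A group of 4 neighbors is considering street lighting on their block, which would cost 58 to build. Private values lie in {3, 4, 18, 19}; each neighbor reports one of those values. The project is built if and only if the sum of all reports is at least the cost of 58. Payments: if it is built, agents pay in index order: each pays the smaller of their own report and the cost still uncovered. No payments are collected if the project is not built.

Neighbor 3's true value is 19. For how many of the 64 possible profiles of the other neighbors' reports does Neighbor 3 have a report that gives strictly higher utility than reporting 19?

Others report (3, 18, 19): truth gives 0; report 18 gives 1 > 0. Violating.
Others report (3, 19, 18): truth gives 0; report 18 gives 1 > 0. Violating.
Others report (3, 19, 19): truth gives 0; report 18 gives 1 > 0. Violating.
Others report (4, 18, 18): truth gives 0; report 18 gives 1 > 0. Violating.
Others report (3, 3, 3): truth gives 0; no alternative beats it.
Others report (3, 3, 4): truth gives 0; no alternative beats it.
(Checking all 64 profiles: 29 have a profitable deviation, 35 do not.)

29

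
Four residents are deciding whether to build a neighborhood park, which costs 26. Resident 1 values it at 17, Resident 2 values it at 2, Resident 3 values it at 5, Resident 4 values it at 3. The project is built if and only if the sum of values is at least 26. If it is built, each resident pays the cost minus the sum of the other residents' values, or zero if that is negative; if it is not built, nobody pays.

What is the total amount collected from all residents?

Total value 27 ≥ cost 26, so it is built.
Resident 1: others sum to 10; max(0, 26 - 10) = 16.
Resident 2: others sum to 25; max(0, 26 - 25) = 1.
Resident 3: others sum to 22; max(0, 26 - 22) = 4.
Resident 4: others sum to 24; max(0, 26 - 24) = 2.
Total collected = 16 + 1 + 4 + 2 = 23.

23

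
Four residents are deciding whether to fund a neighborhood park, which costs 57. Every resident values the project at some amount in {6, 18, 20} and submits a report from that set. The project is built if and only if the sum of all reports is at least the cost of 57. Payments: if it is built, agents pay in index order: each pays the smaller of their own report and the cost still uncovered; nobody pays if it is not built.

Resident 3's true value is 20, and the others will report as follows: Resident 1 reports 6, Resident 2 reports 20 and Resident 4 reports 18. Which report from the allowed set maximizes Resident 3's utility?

Report 6: project not built, utility 0.
Report 18: project built, pays 18, utility 20 - 18 = 2.
Report 20: project built, pays 20, utility 20 - 20 = 0.
The best choice is 18 with utility 2.

18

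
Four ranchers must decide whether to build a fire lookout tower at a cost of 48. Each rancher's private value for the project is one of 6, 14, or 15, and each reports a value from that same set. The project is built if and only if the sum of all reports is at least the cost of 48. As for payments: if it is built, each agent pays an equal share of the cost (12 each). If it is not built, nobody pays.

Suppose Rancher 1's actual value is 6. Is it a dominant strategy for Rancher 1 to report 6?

Check each profile of the others' reports and compare truth against every alternative report.
Others report (6, 14, 14): truth gives 0, best alternative gives -6.
Others report (6, 14, 15): truth gives 0, best alternative gives -6.
Others report (6, 15, 14): truth gives 0, best alternative gives -6.
Others report (6, 15, 15): truth gives 0, best alternative gives -6.
Others report (14, 6, 14): truth gives 0, best alternative gives -6.
Others report (14, 6, 15): truth gives 0, best alternative gives -6.
(Remaining 21 profiles checked similarly; truth is weakly best in each.)
In every case the truthful report is at least as good as any alternative, so it is a dominant strategy.

Yes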